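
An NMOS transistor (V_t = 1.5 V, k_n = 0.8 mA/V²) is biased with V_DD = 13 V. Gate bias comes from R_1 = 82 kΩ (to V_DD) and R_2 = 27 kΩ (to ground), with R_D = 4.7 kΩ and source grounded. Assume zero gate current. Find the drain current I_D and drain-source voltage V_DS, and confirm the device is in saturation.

V_G = V_DD·R_2/(R_1+R_2) = 13×27/109 = 3.22 V. With the source grounded, V_GS = V_G = 3.22 V.
Assume saturation: I_D = (k_n/2)(V_GS − V_t)² = (0.8/2)×(3.22 − 1.5)² = 0.4×1.72² = 1.18 mA.
V_DS = V_DD − I_D·R_D = 13 − 1.18×4.7 = 7.44 V.
Saturation requires V_DS ≥ V_GS − V_t = 1.72 V; 7.44 ≥ 1.72 ✓.

I_D ≈ 1.2 mA, V_DS ≈ 7.4 V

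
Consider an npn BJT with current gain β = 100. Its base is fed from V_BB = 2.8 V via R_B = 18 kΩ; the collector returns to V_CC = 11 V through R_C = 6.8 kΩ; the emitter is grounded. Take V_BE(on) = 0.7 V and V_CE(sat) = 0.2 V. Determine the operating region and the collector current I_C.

saturation; I_C ≈ 1.6 mA

Assume active: I_B = (2.8 − 0.7)/18 = 0.117 mA, giving I_C = β·I_B = 11.7 mA.
But then V_CE = 11 − 11.7×6.8 = -68.3 V < V_CE(sat) = 0.2 V — impossible in the active region.
So the transistor is saturated. With V_CE = 0.2 V, I_C = (V_CC − 0.2)/R_C = 10.8/6.8 = 1.59 mA.
Check: β·I_B = 11.7 mA > I_C = 1.59 mA, confirming saturation.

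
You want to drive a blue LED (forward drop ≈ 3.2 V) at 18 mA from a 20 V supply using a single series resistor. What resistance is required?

R ≈ 0.93 kΩ

The resistor drops V_S − V_D = 20 − 3.2 = 16.8 V at 18 mA.
R = 16.8 V / 18 mA = 0.933 kΩ.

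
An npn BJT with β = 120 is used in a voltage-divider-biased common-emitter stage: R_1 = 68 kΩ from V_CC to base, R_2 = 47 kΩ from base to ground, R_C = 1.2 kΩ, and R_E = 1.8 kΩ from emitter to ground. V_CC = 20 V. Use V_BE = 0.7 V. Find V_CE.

Thevenize the base divider: V_Th = V_CC·R_2/(R_1+R_2) = 20×47/115 = 8.17 V, R_Th = R_1‖R_2 = 27.8 kΩ.
Base-emitter loop: V_Th = I_B·R_Th + V_BE + (β+1)I_B·R_E, so I_B = (8.17 − 0.7) / (27.8 + 121×1.8) = 0.0304 mA.
I_C = β·I_B = 120×0.0304 = 3.65 mA, and I_E = (β+1)I_B = 3.68 mA.
V_CE = V_CC − I_C·R_C − I_E·R_E = 20 − 3.65×1.2 − 3.68×1.8 = 8.99 V.
V_CE = 8.99 V > 0.2 V confirms active-region operation.

V_CE ≈ 9 V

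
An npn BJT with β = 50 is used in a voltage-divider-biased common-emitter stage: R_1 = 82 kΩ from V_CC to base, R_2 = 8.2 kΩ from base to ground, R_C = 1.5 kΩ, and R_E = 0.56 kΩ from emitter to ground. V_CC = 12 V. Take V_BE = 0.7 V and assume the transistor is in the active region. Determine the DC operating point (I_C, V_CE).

Thevenize the base divider: V_Th = V_CC·R_2/(R_1+R_2) = 12×8.2/90.2 = 1.09 V, R_Th = R_1‖R_2 = 7.45 kΩ.
Base-emitter loop: V_Th = I_B·R_Th + V_BE + (β+1)I_B·R_E, so I_B = (1.09 − 0.7) / (7.45 + 51×0.56) = 0.0109 mA.
I_C = β·I_B = 50×0.0109 = 0.543 mA, and I_E = (β+1)I_B = 0.554 mA.
V_CE = V_CC − I_C·R_C − I_E·R_E = 12 − 0.543×1.5 − 0.554×0.56 = 10.9 V.
V_CE = 10.9 V > 0.2 V confirms active-region operation.

I_C ≈ 0.54 mA, V_CE ≈ 11 V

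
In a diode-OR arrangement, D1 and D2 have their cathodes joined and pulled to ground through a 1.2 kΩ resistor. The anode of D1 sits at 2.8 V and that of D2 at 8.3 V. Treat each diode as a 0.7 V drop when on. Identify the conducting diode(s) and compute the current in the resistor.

Assume both conduct. Then node N would need to be at both 2.8−0.7 = 2.1 V and 8.3−0.7 = 7.6 V, which is impossible.
Assume only D2 conducts: V_N = 8.3 − 0.7 = 7.6 V, so I_R = 7.6/1.2 = 6.33 mA.
Check D1: its anode-to-cathode voltage is 2.8 − 7.6 = -4.8 V < 0.7 V, so it is off. The assumption is consistent.

Only D2 conducts; I_R ≈ 6.3 mA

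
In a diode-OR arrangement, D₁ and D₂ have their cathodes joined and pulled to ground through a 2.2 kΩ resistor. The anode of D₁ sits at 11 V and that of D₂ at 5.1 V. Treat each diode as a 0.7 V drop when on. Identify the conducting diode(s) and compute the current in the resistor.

Only D₁ conducts; I_R ≈ 4.7 mA

Assume both conduct. Then node N would need to be at both 11−0.7 = 10.3 V and 5.1−0.7 = 4.4 V, which is impossible.
Assume only D₁ conducts: V_N = 11 − 0.7 = 10.3 V, so I_R = 10.3/2.2 = 4.68 mA.
Check D₂: its anode-to-cathode voltage is 5.1 − 10.3 = -5.2 V < 0.7 V, so it is off. The assumption is consistent.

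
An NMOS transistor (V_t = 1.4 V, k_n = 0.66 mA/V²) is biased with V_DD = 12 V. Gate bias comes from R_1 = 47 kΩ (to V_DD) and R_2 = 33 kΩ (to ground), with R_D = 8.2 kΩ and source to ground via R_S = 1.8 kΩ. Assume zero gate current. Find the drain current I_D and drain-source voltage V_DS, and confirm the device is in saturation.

V_G = V_DD·R_2/(R_1+R_2) = 12×33/80 = 4.95 V.
Assume saturation: I_D = (k_n/2)(V_GS − V_t)² with V_GS = V_G − I_D·R_S = 4.95 − 1.8·I_D.
Substituting gives 1.07·I_D² − 5.22·I_D + 4.16 = 0, with roots I_D = 1 or 3.88 mA.
The root I_D = 3.88 mA gives V_GS = -2.03 V ≤ V_t, so take I_D = 1 mA.
Then V_GS = 3.14 V and V_DS = V_DD − I_D(R_D+R_S) = 12 − 1×10 = 1.97 V.
Saturation requires V_DS ≥ V_GS − V_t = 1.74 V; 1.97 ≥ 1.74 ✓.

I_D ≈ 1 mA, V_DS ≈ 2 V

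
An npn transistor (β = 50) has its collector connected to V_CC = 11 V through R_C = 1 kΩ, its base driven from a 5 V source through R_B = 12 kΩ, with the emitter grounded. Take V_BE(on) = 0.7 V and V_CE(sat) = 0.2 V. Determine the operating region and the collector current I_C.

Assume active: I_B = (5 − 0.7)/12 = 0.358 mA, giving I_C = β·I_B = 17.9 mA.
But then V_CE = 11 − 17.9×1 = -6.92 V < V_CE(sat) = 0.2 V — impossible in the active region.
So the transistor is saturated. With V_CE = 0.2 V, I_C = (V_CC − 0.2)/R_C = 10.8/1 = 10.8 mA.
Check: β·I_B = 17.9 mA > I_C = 10.8 mA, confirming saturation.

saturation; I_C ≈ 11 mA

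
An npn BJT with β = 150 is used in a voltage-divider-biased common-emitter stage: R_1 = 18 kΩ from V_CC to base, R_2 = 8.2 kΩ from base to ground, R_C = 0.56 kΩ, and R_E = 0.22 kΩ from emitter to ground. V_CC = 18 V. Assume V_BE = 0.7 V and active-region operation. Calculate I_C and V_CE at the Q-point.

Thevenize the base divider: V_Th = V_CC·R_2/(R_1+R_2) = 18×8.2/26.2 = 5.63 V, R_Th = R_1‖R_2 = 5.63 kΩ.
Base-emitter loop: V_Th = I_B·R_Th + V_BE + (β+1)I_B·R_E, so I_B = (5.63 − 0.7) / (5.63 + 151×0.22) = 0.127 mA.
I_C = β·I_B = 150×0.127 = 19 mA, and I_E = (β+1)I_B = 19.2 mA.
V_CE = V_CC − I_C·R_C − I_E·R_E = 18 − 19×0.56 − 19.2×0.22 = 3.12 V.
V_CE = 3.12 V > 0.2 V confirms active-region operation.

I_C ≈ 19 mA, V_CE ≈ 3.1 V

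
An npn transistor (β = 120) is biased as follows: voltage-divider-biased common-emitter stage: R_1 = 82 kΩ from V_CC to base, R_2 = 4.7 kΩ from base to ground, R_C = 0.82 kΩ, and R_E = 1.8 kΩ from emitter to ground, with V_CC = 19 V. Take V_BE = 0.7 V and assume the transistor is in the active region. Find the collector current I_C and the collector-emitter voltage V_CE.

I_C ≈ 0.18 mA, V_CE ≈ 19 V

Thevenize the base divider: V_Th = V_CC·R_2/(R_1+R_2) = 19×4.7/86.7 = 1.03 V, R_Th = R_1‖R_2 = 4.45 kΩ.
Base-emitter loop: V_Th = I_B·R_Th + V_BE + (β+1)I_B·R_E, so I_B = (1.03 − 0.7) / (4.45 + 121×1.8) = 0.00148 mA.
I_C = β·I_B = 120×0.00148 = 0.178 mA, and I_E = (β+1)I_B = 0.18 mA.
V_CE = V_CC − I_C·R_C − I_E·R_E = 19 − 0.178×0.82 − 0.18×1.8 = 18.5 V.
V_CE = 18.5 V > 0.2 V confirms active-region operation.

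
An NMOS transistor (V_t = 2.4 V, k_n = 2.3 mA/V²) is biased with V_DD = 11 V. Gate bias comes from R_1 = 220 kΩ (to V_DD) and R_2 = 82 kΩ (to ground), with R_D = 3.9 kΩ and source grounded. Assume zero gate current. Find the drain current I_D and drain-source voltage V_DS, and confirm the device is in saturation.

I_D ≈ 0.4 mA, V_DS ≈ 9.5 V

V_G = V_DD·R_2/(R_1+R_2) = 11×82/302 = 2.99 V. With the source grounded, V_GS = V_G = 2.99 V.
Assume saturation: I_D = (k_n/2)(V_GS − V_t)² = (2.3/2)×(2.99 − 2.4)² = 1.15×0.587² = 0.396 mA.
V_DS = V_DD − I_D·R_D = 11 − 0.396×3.9 = 9.46 V.
Saturation requires V_DS ≥ V_GS − V_t = 0.587 V; 9.46 ≥ 0.587 ✓.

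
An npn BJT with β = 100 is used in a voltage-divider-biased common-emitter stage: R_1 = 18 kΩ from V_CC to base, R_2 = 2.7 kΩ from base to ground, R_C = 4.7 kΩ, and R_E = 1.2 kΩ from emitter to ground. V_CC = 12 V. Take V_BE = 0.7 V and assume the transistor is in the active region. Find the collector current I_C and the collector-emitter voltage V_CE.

I_C ≈ 0.7 mA, V_CE ≈ 7.9 V

Thevenize the base divider: V_Th = V_CC·R_2/(R_1+R_2) = 12×2.7/20.7 = 1.57 V, R_Th = R_1‖R_2 = 2.35 kΩ.
Base-emitter loop: V_Th = I_B·R_Th + V_BE + (β+1)I_B·R_E, so I_B = (1.57 − 0.7) / (2.35 + 101×1.2) = 0.007 mA.
I_C = β·I_B = 100×0.007 = 0.7 mA, and I_E = (β+1)I_B = 0.707 mA.
V_CE = V_CC − I_C·R_C − I_E·R_E = 12 − 0.7×4.7 − 0.707×1.2 = 7.86 V.
V_CE = 7.86 V > 0.2 V confirms active-region operation.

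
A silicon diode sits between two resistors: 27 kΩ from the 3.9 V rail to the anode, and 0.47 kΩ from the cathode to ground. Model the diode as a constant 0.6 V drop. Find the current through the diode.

I ≈ 0.12 mA

The two resistors are in series with the diode, so KVL gives 3.9 = I·27 + 0.6 + I·0.47.
I = (3.9 − 0.6) / (27 + 0.47) kΩ = 3.3 / 27.5 = 0.12 mA.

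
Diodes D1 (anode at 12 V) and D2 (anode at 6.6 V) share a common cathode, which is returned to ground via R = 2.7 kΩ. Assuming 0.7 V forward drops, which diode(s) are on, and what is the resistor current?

Only D1 conducts; I_R ≈ 4.2 mA

Assume both conduct. Then node N would need to be at both 12−0.7 = 11.3 V and 6.6−0.7 = 5.9 V, which is impossible.
Assume only D1 conducts: V_N = 12 − 0.7 = 11.3 V, so I_R = 11.3/2.7 = 4.19 mA.
Check D2: its anode-to-cathode voltage is 6.6 − 11.3 = -4.7 V < 0.7 V, so it is off. The assumption is consistent.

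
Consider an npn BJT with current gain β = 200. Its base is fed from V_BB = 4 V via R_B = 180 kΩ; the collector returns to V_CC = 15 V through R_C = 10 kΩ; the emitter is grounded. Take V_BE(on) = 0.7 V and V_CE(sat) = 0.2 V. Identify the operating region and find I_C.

Assume active: I_B = (4 − 0.7)/180 = 0.0183 mA, giving I_C = β·I_B = 3.67 mA.
But then V_CE = 15 − 3.67×10 = -21.7 V < V_CE(sat) = 0.2 V — impossible in the active region.
So the transistor is saturated. With V_CE = 0.2 V, I_C = (V_CC − 0.2)/R_C = 14.8/10 = 1.48 mA.
Check: β·I_B = 3.67 mA > I_C = 1.48 mA, confirming saturation.

saturation; I_C ≈ 1.5 mA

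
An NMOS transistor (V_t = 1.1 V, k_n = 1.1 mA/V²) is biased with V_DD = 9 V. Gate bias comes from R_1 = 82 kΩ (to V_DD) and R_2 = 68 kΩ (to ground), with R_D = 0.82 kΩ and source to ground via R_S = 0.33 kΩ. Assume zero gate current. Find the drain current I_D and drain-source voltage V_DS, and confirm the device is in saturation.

I_D ≈ 2.5 mA, V_DS ≈ 6.1 V

V_G = V_DD·R_2/(R_1+R_2) = 9×68/150 = 4.08 V.
Assume saturation: I_D = (k_n/2)(V_GS − V_t)² with V_GS = V_G − I_D·R_S = 4.08 − 0.33·I_D.
Substituting gives 0.0599·I_D² − 2.08·I_D + 4.88 = 0, with roots I_D = 2.53 or 32.2 mA.
The root I_D = 32.2 mA gives V_GS = -6.55 V ≤ V_t, so take I_D = 2.53 mA.
Then V_GS = 3.24 V and V_DS = V_DD − I_D(R_D+R_S) = 9 − 2.53×1.15 = 6.09 V.
Saturation requires V_DS ≥ V_GS − V_t = 2.14 V; 6.09 ≥ 2.14 ✓.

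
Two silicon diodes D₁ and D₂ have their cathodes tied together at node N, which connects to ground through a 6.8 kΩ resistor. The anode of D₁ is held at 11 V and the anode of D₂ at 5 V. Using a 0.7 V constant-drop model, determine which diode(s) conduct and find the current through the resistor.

Only D₁ conducts; I_R ≈ 1.5 mA

Assume both conduct. Then node N would need to be at both 11−0.7 = 10.3 V and 5−0.7 = 4.3 V, which is impossible.
Assume only D₁ conducts: V_N = 11 − 0.7 = 10.3 V, so I_R = 10.3/6.8 = 1.51 mA.
Check D₂: its anode-to-cathode voltage is 5 − 10.3 = -5.3 V < 0.7 V, so it is off. The assumption is consistent.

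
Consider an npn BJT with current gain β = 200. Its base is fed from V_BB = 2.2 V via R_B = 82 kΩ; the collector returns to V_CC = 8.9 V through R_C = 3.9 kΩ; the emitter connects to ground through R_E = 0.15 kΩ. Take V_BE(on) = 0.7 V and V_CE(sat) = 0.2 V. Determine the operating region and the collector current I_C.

saturation; I_C ≈ 2.1 mA

Assume active: I_B = (2.2 − 0.7)/(82 + 201×0.15) = 0.0134 mA, I_C = β·I_B = 2.67 mA.
Then V_CE = 8.9 − 2.67×3.9 − 2.69×0.15 = -1.94 V < 0.2 V — the active assumption fails.
Re-solve with V_CE = 0.2 V. KCL at the emitter: V_E/R_E = (V_BB−0.7−V_E)/R_B + (V_CC−0.2−V_E)/R_C, giving V_E = 0.324 V.
I_C = (V_CC − 0.2 − V_E)/R_C = (8.7 − 0.324)/3.9 = 2.15 mA.
Check: I_B = (1.5 − 0.324)/82 = 0.0143 mA, and β·I_B = 2.87 mA > I_C, confirming saturation.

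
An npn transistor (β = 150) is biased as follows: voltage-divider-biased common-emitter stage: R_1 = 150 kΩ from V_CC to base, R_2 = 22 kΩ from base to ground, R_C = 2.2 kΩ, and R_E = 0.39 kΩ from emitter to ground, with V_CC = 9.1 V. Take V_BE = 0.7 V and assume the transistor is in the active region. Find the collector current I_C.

I_C ≈ 0.89 mA

Thevenize the base divider: V_Th = V_CC·R_2/(R_1+R_2) = 9.1×22/172 = 1.16 V, R_Th = R_1‖R_2 = 19.2 kΩ.
Base-emitter loop: V_Th = I_B·R_Th + V_BE + (β+1)I_B·R_E, so I_B = (1.16 − 0.7) / (19.2 + 151×0.39) = 0.00594 mA.
I_C = β·I_B = 150×0.00594 = 0.891 mA, and I_E = (β+1)I_B = 0.897 mA.
V_CE = V_CC − I_C·R_C − I_E·R_E = 9.1 − 0.891×2.2 − 0.897×0.39 = 6.79 V.
V_CE = 6.79 V > 0.2 V confirms active-region operation.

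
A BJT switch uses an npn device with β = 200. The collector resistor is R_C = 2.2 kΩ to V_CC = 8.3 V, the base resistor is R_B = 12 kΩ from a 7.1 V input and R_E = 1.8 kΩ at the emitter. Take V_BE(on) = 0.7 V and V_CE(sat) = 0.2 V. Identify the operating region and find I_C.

Assume active: I_B = (7.1 − 0.7)/(12 + 201×1.8) = 0.0171 mA, I_C = β·I_B = 3.42 mA.
Then V_CE = 8.3 − 3.42×2.2 − 3.44×1.8 = -5.43 V < 0.2 V — the active assumption fails.
Re-solve with V_CE = 0.2 V. KCL at the emitter: V_E/R_E = (V_BB−0.7−V_E)/R_B + (V_CC−0.2−V_E)/R_C, giving V_E = 3.85 V.
I_C = (V_CC − 0.2 − V_E)/R_C = (8.1 − 3.85)/2.2 = 1.93 mA.
Check: I_B = (6.4 − 3.85)/12 = 0.212 mA, and β·I_B = 42.4 mA > I_C, confirming saturation.

saturation; I_C ≈ 1.9 mA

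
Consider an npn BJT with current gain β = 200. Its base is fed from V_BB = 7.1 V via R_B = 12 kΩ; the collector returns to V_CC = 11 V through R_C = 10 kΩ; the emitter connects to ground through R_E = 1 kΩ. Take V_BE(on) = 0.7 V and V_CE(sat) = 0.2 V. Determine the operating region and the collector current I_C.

Assume active: I_B = (7.1 − 0.7)/(12 + 201×1) = 0.03 mA, I_C = β·I_B = 6.01 mA.
Then V_CE = 11 − 6.01×10 − 6.04×1 = -55.1 V < 0.2 V — the active assumption fails.
Re-solve with V_CE = 0.2 V. KCL at the emitter: V_E/R_E = (V_BB−0.7−V_E)/R_B + (V_CC−0.2−V_E)/R_C, giving V_E = 1.36 V.
I_C = (V_CC − 0.2 − V_E)/R_C = (10.8 − 1.36)/10 = 0.944 mA.
Check: I_B = (6.4 − 1.36)/12 = 0.42 mA, and β·I_B = 83.9 mA > I_C, confirming saturation.

saturation; I_C ≈ 0.94 mA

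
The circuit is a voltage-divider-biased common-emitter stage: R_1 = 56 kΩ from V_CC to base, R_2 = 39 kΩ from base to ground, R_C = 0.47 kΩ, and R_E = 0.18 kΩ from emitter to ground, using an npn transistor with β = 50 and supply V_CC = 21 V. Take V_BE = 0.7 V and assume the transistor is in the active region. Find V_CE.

V_CE ≈ 13 V

Thevenize the base divider: V_Th = V_CC·R_2/(R_1+R_2) = 21×39/95 = 8.62 V, R_Th = R_1‖R_2 = 23 kΩ.
Base-emitter loop: V_Th = I_B·R_Th + V_BE + (β+1)I_B·R_E, so I_B = (8.62 − 0.7) / (23 + 51×0.18) = 0.246 mA.
I_C = β·I_B = 50×0.246 = 12.3 mA, and I_E = (β+1)I_B = 12.6 mA.
V_CE = V_CC − I_C·R_C − I_E·R_E = 21 − 12.3×0.47 − 12.6×0.18 = 13 V.
V_CE = 13 V > 0.2 V confirms active-region operation.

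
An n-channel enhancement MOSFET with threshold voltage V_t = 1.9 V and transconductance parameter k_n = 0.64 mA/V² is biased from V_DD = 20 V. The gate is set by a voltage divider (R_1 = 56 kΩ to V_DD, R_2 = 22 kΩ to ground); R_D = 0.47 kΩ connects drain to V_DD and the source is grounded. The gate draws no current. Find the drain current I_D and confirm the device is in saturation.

V_G = V_DD·R_2/(R_1+R_2) = 20×22/78 = 5.64 V. With the source grounded, V_GS = V_G = 5.64 V.
Assume saturation: I_D = (k_n/2)(V_GS − V_t)² = (0.64/2)×(5.64 − 1.9)² = 0.32×3.74² = 4.48 mA.
V_DS = V_DD − I_D·R_D = 20 − 4.48×0.47 = 17.9 V.
Saturation requires V_DS ≥ V_GS − V_t = 3.74 V; 17.9 ≥ 3.74 ✓.

I_D ≈ 4.5 mA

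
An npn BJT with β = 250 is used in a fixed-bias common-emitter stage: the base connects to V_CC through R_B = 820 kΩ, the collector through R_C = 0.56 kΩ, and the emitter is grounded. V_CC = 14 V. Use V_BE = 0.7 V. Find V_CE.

Base loop: V_CC = I_B·R_B + V_BE, so I_B = (14 − 0.7)/820 kΩ = 0.0162 mA.
In the active region I_C = β·I_B = 250 × 0.0162 = 4.05 mA.
Collector loop: V_CE = V_CC − I_C·R_C = 14 − 4.05×0.56 = 11.7 V.
Since V_CE = 11.7 V > V_CE(sat) ≈ 0.2 V, the transistor is in the active region as assumed.

V_CE ≈ 12 V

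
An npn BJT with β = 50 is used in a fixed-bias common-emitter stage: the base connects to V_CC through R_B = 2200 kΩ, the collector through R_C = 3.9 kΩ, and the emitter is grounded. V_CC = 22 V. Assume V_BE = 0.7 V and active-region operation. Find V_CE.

V_CE ≈ 20 V

Base loop: V_CC = I_B·R_B + V_BE, so I_B = (22 − 0.7)/2200 kΩ = 0.00968 mA.
In the active region I_C = β·I_B = 50 × 0.00968 = 0.484 mA.
Collector loop: V_CE = V_CC − I_C·R_C = 22 − 0.484×3.9 = 20.1 V.
Since V_CE = 20.1 V > V_CE(sat) ≈ 0.2 V, the transistor is in the active region as assumed.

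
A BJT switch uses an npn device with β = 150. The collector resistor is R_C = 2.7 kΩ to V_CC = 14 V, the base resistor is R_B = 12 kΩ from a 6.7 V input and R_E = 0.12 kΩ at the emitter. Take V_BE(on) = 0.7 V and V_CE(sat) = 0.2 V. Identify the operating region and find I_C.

saturation; I_C ≈ 4.9 mA

Assume active: I_B = (6.7 − 0.7)/(12 + 151×0.12) = 0.199 mA, I_C = β·I_B = 29.9 mA.
Then V_CE = 14 − 29.9×2.7 − 30.1×0.12 = -70.3 V < 0.2 V — the active assumption fails.
Re-solve with V_CE = 0.2 V. KCL at the emitter: V_E/R_E = (V_BB−0.7−V_E)/R_B + (V_CC−0.2−V_E)/R_C, giving V_E = 0.639 V.
I_C = (V_CC − 0.2 − V_E)/R_C = (13.8 − 0.639)/2.7 = 4.87 mA.
Check: I_B = (6 − 0.639)/12 = 0.447 mA, and β·I_B = 67 mA > I_C, confirming saturation.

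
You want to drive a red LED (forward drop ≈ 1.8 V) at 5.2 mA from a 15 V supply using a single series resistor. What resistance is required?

R ≈ 2.5 kΩ

The resistor drops V_S − V_D = 15 − 1.8 = 13.2 V at 5.2 mA.
R = 13.2 V / 5.2 mA = 2.54 kΩ.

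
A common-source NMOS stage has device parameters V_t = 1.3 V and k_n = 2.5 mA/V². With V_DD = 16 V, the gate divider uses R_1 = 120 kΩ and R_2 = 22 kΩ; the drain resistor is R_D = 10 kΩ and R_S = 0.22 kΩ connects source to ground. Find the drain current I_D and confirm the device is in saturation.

V_G = V_DD·R_2/(R_1+R_2) = 16×22/142 = 2.48 V.
Assume saturation: I_D = (k_n/2)(V_GS − V_t)² with V_GS = V_G − I_D·R_S = 2.48 − 0.22·I_D.
Substituting gives 0.0605·I_D² − 1.65·I_D + 1.74 = 0, with roots I_D = 1.1 or 26.1 mA.
The root I_D = 26.1 mA gives V_GS = -3.27 V ≤ V_t, so take I_D = 1.1 mA.
Then V_GS = 2.24 V and V_DS = V_DD − I_D(R_D+R_S) = 16 − 1.1×10.2 = 4.78 V.
Saturation requires V_DS ≥ V_GS − V_t = 0.937 V; 4.78 ≥ 0.937 ✓.

I_D ≈ 1.1 mA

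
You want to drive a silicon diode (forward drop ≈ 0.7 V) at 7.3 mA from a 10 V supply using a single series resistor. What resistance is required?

The resistor drops V_S − V_D = 10 − 0.7 = 9.3 V at 7.3 mA.
R = 9.3 V / 7.3 mA = 1.27 kΩ.

R ≈ 1.3 kΩ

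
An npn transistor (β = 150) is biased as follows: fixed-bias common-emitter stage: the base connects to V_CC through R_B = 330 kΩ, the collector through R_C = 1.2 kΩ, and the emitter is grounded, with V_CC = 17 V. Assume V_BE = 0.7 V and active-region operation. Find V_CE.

Base loop: V_CC = I_B·R_B + V_BE, so I_B = (17 − 0.7)/330 kΩ = 0.0494 mA.
In the active region I_C = β·I_B = 150 × 0.0494 = 7.41 mA.
Collector loop: V_CE = V_CC − I_C·R_C = 17 − 7.41×1.2 = 8.11 V.
Since V_CE = 8.11 V > V_CE(sat) ≈ 0.2 V, the transistor is in the active region as assumed.

V_CE ≈ 8.1 V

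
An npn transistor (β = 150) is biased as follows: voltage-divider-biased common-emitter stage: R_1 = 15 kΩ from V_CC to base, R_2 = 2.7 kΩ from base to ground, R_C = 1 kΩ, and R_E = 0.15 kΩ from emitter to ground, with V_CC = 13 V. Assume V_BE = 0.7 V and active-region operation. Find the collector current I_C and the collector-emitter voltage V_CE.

I_C ≈ 7.7 mA, V_CE ≈ 4.1 V

Thevenize the base divider: V_Th = V_CC·R_2/(R_1+R_2) = 13×2.7/17.7 = 1.98 V, R_Th = R_1‖R_2 = 2.29 kΩ.
Base-emitter loop: V_Th = I_B·R_Th + V_BE + (β+1)I_B·R_E, so I_B = (1.98 − 0.7) / (2.29 + 151×0.15) = 0.0514 mA.
I_C = β·I_B = 150×0.0514 = 7.72 mA, and I_E = (β+1)I_B = 7.77 mA.
V_CE = V_CC − I_C·R_C − I_E·R_E = 13 − 7.72×1 − 7.77×0.15 = 4.12 V.
V_CE = 4.12 V > 0.2 V confirms active-region operation.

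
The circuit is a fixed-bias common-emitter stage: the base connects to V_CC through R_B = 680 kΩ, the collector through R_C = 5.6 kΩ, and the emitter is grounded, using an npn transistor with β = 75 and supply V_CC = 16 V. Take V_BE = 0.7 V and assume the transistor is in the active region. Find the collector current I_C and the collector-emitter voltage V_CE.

I_C ≈ 1.7 mA, V_CE ≈ 6.5 V

Base loop: V_CC = I_B·R_B + V_BE, so I_B = (16 − 0.7)/680 kΩ = 0.0225 mA.
In the active region I_C = β·I_B = 75 × 0.0225 = 1.69 mA.
Collector loop: V_CE = V_CC − I_C·R_C = 16 − 1.69×5.6 = 6.55 V.
Since V_CE = 6.55 V > V_CE(sat) ≈ 0.2 V, the transistor is in the active region as assumed.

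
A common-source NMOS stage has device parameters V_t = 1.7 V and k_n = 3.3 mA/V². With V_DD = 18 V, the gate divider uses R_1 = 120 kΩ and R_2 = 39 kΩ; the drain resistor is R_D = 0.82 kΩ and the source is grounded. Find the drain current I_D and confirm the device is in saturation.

V_G = V_DD·R_2/(R_1+R_2) = 18×39/159 = 4.42 V. With the source grounded, V_GS = V_G = 4.42 V.
Assume saturation: I_D = (k_n/2)(V_GS − V_t)² = (3.3/2)×(4.42 − 1.7)² = 1.65×2.72² = 12.2 mA.
V_DS = V_DD − I_D·R_D = 18 − 12.2×0.82 = 8.03 V.
Saturation requires V_DS ≥ V_GS − V_t = 2.72 V; 8.03 ≥ 2.72 ✓.

I_D ≈ 12 mA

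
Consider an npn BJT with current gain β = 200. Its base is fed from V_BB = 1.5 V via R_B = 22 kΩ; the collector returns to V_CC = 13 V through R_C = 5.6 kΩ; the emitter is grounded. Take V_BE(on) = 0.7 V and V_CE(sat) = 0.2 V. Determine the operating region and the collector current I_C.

saturation; I_C ≈ 2.3 mA

Assume active: I_B = (1.5 − 0.7)/22 = 0.0364 mA, giving I_C = β·I_B = 7.27 mA.
But then V_CE = 13 − 7.27×5.6 = -27.7 V < V_CE(sat) = 0.2 V — impossible in the active region.
So the transistor is saturated. With V_CE = 0.2 V, I_C = (V_CC − 0.2)/R_C = 12.8/5.6 = 2.29 mA.
Check: β·I_B = 7.27 mA > I_C = 2.29 mA, confirming saturation.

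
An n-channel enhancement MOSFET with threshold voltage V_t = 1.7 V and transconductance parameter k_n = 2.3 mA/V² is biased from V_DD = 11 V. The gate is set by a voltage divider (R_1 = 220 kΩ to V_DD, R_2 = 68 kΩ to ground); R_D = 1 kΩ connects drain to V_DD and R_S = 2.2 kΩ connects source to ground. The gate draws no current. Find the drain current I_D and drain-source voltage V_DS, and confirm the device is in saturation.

I_D ≈ 0.21 mA, V_DS ≈ 10 V

V_G = V_DD·R_2/(R_1+R_2) = 11×68/288 = 2.6 V.
Assume saturation: I_D = (k_n/2)(V_GS − V_t)² with V_GS = V_G − I_D·R_S = 2.6 − 2.2·I_D.
Substituting gives 5.57·I_D² − 5.54·I_D + 0.926 = 0, with roots I_D = 0.212 or 0.783 mA.
The root I_D = 0.783 mA gives V_GS = 0.875 V ≤ V_t, so take I_D = 0.212 mA.
Then V_GS = 2.13 V and V_DS = V_DD − I_D(R_D+R_S) = 11 − 0.212×3.2 = 10.3 V.
Saturation requires V_DS ≥ V_GS − V_t = 0.43 V; 10.3 ≥ 0.43 ✓.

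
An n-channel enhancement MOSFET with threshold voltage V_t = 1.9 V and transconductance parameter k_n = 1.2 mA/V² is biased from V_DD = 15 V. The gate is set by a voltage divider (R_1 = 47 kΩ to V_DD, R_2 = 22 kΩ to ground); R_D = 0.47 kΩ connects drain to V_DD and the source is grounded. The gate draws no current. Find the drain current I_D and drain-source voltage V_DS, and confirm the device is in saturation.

V_G = V_DD·R_2/(R_1+R_2) = 15×22/69 = 4.78 V. With the source grounded, V_GS = V_G = 4.78 V.
Assume saturation: I_D = (k_n/2)(V_GS − V_t)² = (1.2/2)×(4.78 − 1.9)² = 0.6×2.88² = 4.99 mA.
V_DS = V_DD − I_D·R_D = 15 − 4.99×0.47 = 12.7 V.
Saturation requires V_DS ≥ V_GS − V_t = 2.88 V; 12.7 ≥ 2.88 ✓.

I_D ≈ 5 mA, V_DS ≈ 13 V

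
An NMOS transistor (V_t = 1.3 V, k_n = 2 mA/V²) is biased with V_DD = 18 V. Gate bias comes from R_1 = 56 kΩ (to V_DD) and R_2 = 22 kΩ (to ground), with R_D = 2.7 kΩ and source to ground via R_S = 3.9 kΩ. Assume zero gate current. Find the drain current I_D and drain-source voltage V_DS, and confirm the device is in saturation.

I_D ≈ 0.75 mA, V_DS ≈ 13 V

V_G = V_DD·R_2/(R_1+R_2) = 18×22/78 = 5.08 V.
Assume saturation: I_D = (k_n/2)(V_GS − V_t)² with V_GS = V_G − I_D·R_S = 5.08 − 3.9·I_D.
Substituting gives 15.2·I_D² − 30.5·I_D + 14.3 = 0, with roots I_D = 0.747 or 1.26 mA.
The root I_D = 1.26 mA gives V_GS = 0.179 V ≤ V_t, so take I_D = 0.747 mA.
Then V_GS = 2.16 V and V_DS = V_DD − I_D(R_D+R_S) = 18 − 0.747×6.6 = 13.1 V.
Saturation requires V_DS ≥ V_GS − V_t = 0.864 V; 13.1 ≥ 0.864 ✓.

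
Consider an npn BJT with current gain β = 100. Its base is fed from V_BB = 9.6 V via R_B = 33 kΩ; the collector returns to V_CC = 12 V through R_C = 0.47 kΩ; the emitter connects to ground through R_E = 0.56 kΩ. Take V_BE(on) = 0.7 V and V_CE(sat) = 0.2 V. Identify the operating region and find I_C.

active; I_C ≈ 9.9 mA

Assume active. Base-emitter loop: I_B = (V_BB − V_BE)/(R_B + (β+1)R_E) = (9.6 − 0.7)/(33 + 101×0.56) = 0.0994 mA.
I_C = β·I_B = 100×0.0994 = 9.94 mA.
V_CE = V_CC − I_C·R_C − I_E·R_E = 12 − 9.94×0.47 − 10×0.56 = 1.71 V > V_CE(sat), so the active-region assumption holds.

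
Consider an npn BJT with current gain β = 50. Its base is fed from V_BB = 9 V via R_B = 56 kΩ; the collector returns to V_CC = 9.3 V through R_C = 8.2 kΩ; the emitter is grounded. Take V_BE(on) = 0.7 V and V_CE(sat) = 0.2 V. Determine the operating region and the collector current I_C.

saturation; I_C ≈ 1.1 mA

Assume active: I_B = (9 − 0.7)/56 = 0.148 mA, giving I_C = β·I_B = 7.41 mA.
But then V_CE = 9.3 − 7.41×8.2 = -51.5 V < V_CE(sat) = 0.2 V — impossible in the active region.
So the transistor is saturated. With V_CE = 0.2 V, I_C = (V_CC − 0.2)/R_C = 9.1/8.2 = 1.11 mA.
Check: β·I_B = 7.41 mA > I_C = 1.11 mA, confirming saturation.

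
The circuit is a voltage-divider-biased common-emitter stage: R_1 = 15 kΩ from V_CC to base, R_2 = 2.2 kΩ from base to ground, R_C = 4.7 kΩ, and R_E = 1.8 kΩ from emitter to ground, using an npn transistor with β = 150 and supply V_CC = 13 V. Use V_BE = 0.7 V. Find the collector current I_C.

I_C ≈ 0.53 mA

Thevenize the base divider: V_Th = V_CC·R_2/(R_1+R_2) = 13×2.2/17.2 = 1.66 V, R_Th = R_1‖R_2 = 1.92 kΩ.
Base-emitter loop: V_Th = I_B·R_Th + V_BE + (β+1)I_B·R_E, so I_B = (1.66 − 0.7) / (1.92 + 151×1.8) = 0.00352 mA.
I_C = β·I_B = 150×0.00352 = 0.528 mA, and I_E = (β+1)I_B = 0.531 mA.
V_CE = V_CC − I_C·R_C − I_E·R_E = 13 − 0.528×4.7 − 0.531×1.8 = 9.56 V.
V_CE = 9.56 V > 0.2 V confirms active-region operation.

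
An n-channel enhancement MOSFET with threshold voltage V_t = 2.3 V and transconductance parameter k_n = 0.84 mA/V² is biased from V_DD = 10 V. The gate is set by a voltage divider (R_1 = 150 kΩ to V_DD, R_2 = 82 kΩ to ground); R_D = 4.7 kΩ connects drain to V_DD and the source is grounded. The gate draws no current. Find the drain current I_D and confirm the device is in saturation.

I_D ≈ 0.64 mA

V_G = V_DD·R_2/(R_1+R_2) = 10×82/232 = 3.53 V. With the source grounded, V_GS = V_G = 3.53 V.
Assume saturation: I_D = (k_n/2)(V_GS − V_t)² = (0.84/2)×(3.53 − 2.3)² = 0.42×1.23² = 0.64 mA.
V_DS = V_DD − I_D·R_D = 10 − 0.64×4.7 = 6.99 V.
Saturation requires V_DS ≥ V_GS − V_t = 1.23 V; 6.99 ≥ 1.23 ✓.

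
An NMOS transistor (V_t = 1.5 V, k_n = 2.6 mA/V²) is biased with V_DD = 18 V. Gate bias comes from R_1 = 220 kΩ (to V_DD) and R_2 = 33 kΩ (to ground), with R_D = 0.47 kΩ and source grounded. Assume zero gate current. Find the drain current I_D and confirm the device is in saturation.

I_D ≈ 0.93 mA

V_G = V_DD·R_2/(R_1+R_2) = 18×33/253 = 2.35 V. With the source grounded, V_GS = V_G = 2.35 V.
Assume saturation: I_D = (k_n/2)(V_GS − V_t)² = (2.6/2)×(2.35 − 1.5)² = 1.3×0.848² = 0.934 mA.
V_DS = V_DD − I_D·R_D = 18 − 0.934×0.47 = 17.6 V.
Saturation requires V_DS ≥ V_GS − V_t = 0.848 V; 17.6 ≥ 0.848 ✓.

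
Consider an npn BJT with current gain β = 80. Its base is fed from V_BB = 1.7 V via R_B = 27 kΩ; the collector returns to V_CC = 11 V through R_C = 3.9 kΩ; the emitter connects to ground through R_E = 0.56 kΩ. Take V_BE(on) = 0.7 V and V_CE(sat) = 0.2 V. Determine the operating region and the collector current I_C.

active; I_C ≈ 1.1 mA

Assume active. Base-emitter loop: I_B = (V_BB − V_BE)/(R_B + (β+1)R_E) = (1.7 − 0.7)/(27 + 81×0.56) = 0.0138 mA.
I_C = β·I_B = 80×0.0138 = 1.11 mA.
V_CE = V_CC − I_C·R_C − I_E·R_E = 11 − 1.11×3.9 − 1.12×0.56 = 6.06 V > V_CE(sat), so the active-region assumption holds.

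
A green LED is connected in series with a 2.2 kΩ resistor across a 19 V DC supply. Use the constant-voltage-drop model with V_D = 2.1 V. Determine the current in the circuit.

KVL around the loop: 19 = V_D + I·R = 2.1 + I × 2.2 kΩ.
So I = (19 − 2.1) / 2.2 kΩ = 16.9 / 2.2 = 7.68 mA.

I ≈ 7.7 mA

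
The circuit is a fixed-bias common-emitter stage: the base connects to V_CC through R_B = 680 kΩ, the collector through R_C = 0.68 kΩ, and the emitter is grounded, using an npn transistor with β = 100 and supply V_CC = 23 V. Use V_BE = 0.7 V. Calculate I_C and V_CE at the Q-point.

I_C ≈ 3.3 mA, V_CE ≈ 21 V

Base loop: V_CC = I_B·R_B + V_BE, so I_B = (23 − 0.7)/680 kΩ = 0.0328 mA.
In the active region I_C = β·I_B = 100 × 0.0328 = 3.28 mA.
Collector loop: V_CE = V_CC − I_C·R_C = 23 − 3.28×0.68 = 20.8 V.
Since V_CE = 20.8 V > V_CE(sat) ≈ 0.2 V, the transistor is in the active region as assumed.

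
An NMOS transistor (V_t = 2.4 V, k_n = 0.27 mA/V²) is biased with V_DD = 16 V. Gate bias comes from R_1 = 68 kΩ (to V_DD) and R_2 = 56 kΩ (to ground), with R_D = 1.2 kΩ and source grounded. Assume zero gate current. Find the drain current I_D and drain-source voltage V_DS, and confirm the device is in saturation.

I_D ≈ 3.1 mA, V_DS ≈ 12 V

V_G = V_DD·R_2/(R_1+R_2) = 16×56/124 = 7.23 V. With the source grounded, V_GS = V_G = 7.23 V.
Assume saturation: I_D = (k_n/2)(V_GS − V_t)² = (0.27/2)×(7.23 − 2.4)² = 0.135×4.83² = 3.14 mA.
V_DS = V_DD − I_D·R_D = 16 − 3.14×1.2 = 12.2 V.
Saturation requires V_DS ≥ V_GS − V_t = 4.83 V; 12.2 ≥ 4.83 ✓.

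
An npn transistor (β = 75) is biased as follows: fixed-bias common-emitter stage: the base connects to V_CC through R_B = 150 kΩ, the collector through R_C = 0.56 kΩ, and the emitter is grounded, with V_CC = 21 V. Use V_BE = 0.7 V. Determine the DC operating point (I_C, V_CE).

Base loop: V_CC = I_B·R_B + V_BE, so I_B = (21 − 0.7)/150 kΩ = 0.135 mA.
In the active region I_C = β·I_B = 75 × 0.135 = 10.2 mA.
Collector loop: V_CE = V_CC − I_C·R_C = 21 − 10.2×0.56 = 15.3 V.
Since V_CE = 15.3 V > V_CE(sat) ≈ 0.2 V, the transistor is in the active region as assumed.

I_C ≈ 10 mA, V_CE ≈ 15 V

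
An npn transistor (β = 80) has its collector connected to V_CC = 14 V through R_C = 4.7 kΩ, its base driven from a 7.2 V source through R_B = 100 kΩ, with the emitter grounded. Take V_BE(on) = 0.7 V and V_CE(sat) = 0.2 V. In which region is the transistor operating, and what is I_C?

saturation; I_C ≈ 2.9 mA

Assume active: I_B = (7.2 − 0.7)/100 = 0.065 mA, giving I_C = β·I_B = 5.2 mA.
But then V_CE = 14 − 5.2×4.7 = -10.4 V < V_CE(sat) = 0.2 V — impossible in the active region.
So the transistor is saturated. With V_CE = 0.2 V, I_C = (V_CC − 0.2)/R_C = 13.8/4.7 = 2.94 mA.
Check: β·I_B = 5.2 mA > I_C = 2.94 mA, confirming saturation.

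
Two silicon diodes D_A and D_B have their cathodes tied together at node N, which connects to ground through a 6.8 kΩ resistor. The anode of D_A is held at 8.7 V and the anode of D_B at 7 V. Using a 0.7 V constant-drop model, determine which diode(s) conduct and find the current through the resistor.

Only D_A conducts; I_R ≈ 1.2 mA

Assume both conduct. Then node N would need to be at both 8.7−0.7 = 8 V and 7−0.7 = 6.3 V, which is impossible.
Assume only D_A conducts: V_N = 8.7 − 0.7 = 8 V, so I_R = 8/6.8 = 1.18 mA.
Check D_B: its anode-to-cathode voltage is 7 − 8 = -1 V < 0.7 V, so it is off. The assumption is consistent.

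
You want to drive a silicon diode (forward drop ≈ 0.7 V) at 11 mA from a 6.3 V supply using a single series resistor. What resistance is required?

R ≈ 0.51 kΩ

The resistor drops V_S − V_D = 6.3 − 0.7 = 5.6 V at 11 mA.
R = 5.6 V / 11 mA = 0.509 kΩ.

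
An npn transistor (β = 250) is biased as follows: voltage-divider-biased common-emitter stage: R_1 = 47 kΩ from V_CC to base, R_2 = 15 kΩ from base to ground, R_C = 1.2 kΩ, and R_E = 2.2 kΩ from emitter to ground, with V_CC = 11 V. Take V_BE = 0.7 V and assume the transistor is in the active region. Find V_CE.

V_CE ≈ 8 V

Thevenize the base divider: V_Th = V_CC·R_2/(R_1+R_2) = 11×15/62 = 2.66 V, R_Th = R_1‖R_2 = 11.4 kΩ.
Base-emitter loop: V_Th = I_B·R_Th + V_BE + (β+1)I_B·R_E, so I_B = (2.66 − 0.7) / (11.4 + 251×2.2) = 0.00348 mA.
I_C = β·I_B = 250×0.00348 = 0.87 mA, and I_E = (β+1)I_B = 0.874 mA.
V_CE = V_CC − I_C·R_C − I_E·R_E = 11 − 0.87×1.2 − 0.874×2.2 = 8.03 V.
V_CE = 8.03 V > 0.2 V confirms active-region operation.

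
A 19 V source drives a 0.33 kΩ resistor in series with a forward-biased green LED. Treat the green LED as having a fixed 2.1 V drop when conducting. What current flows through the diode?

KVL around the loop: 19 = V_D + I·R = 2.1 + I × 0.33 kΩ.
So I = (19 − 2.1) / 0.33 kΩ = 16.9 / 0.33 = 51.2 mA.

I ≈ 51 mA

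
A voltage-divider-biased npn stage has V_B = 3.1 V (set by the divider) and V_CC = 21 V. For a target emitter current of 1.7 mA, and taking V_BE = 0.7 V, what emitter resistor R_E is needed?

R_E ≈ 1.4 kΩ

V_E = V_B − V_BE = 3.1 − 0.7 = 2.4 V.
R_E = V_E / I_E = 2.4 / 1.7 = 1.41 kΩ.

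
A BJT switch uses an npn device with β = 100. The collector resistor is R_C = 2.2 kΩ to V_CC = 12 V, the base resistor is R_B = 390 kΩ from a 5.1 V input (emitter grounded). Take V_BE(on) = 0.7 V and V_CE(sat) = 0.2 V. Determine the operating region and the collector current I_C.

active; I_C ≈ 1.1 mA

Assume active. Base-emitter loop: I_B = (V_BB − V_BE)/R_B = (5.1 − 0.7)/390 = 0.0113 mA.
I_C = β·I_B = 100×0.0113 = 1.13 mA.
V_CE = V_CC − I_C·R_C = 12 − 1.13×2.2 = 9.52 V > V_CE(sat), so the active-region assumption holds.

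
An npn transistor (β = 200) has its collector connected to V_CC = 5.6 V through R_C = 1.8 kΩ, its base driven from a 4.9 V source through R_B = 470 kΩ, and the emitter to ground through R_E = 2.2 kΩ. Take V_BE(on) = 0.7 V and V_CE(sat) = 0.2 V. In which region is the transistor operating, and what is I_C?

Assume active. Base-emitter loop: I_B = (V_BB − V_BE)/(R_B + (β+1)R_E) = (4.9 − 0.7)/(470 + 201×2.2) = 0.0046 mA.
I_C = β·I_B = 200×0.0046 = 0.921 mA.
V_CE = V_CC − I_C·R_C − I_E·R_E = 5.6 − 0.921×1.8 − 0.925×2.2 = 1.91 V > V_CE(sat), so the active-region assumption holds.

active; I_C ≈ 0.92 mA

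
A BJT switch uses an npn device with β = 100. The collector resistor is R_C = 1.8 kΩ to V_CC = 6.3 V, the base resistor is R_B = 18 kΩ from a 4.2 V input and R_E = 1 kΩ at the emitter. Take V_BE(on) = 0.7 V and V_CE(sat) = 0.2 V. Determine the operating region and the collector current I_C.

Assume active: I_B = (4.2 − 0.7)/(18 + 101×1) = 0.0294 mA, I_C = β·I_B = 2.94 mA.
Then V_CE = 6.3 − 2.94×1.8 − 2.97×1 = -1.96 V < 0.2 V — the active assumption fails.
Re-solve with V_CE = 0.2 V. KCL at the emitter: V_E/R_E = (V_BB−0.7−V_E)/R_B + (V_CC−0.2−V_E)/R_C, giving V_E = 2.22 V.
I_C = (V_CC − 0.2 − V_E)/R_C = (6.1 − 2.22)/1.8 = 2.15 mA.
Check: I_B = (3.5 − 2.22)/18 = 0.0709 mA, and β·I_B = 7.09 mA > I_C, confirming saturation.

saturation; I_C ≈ 2.2 mA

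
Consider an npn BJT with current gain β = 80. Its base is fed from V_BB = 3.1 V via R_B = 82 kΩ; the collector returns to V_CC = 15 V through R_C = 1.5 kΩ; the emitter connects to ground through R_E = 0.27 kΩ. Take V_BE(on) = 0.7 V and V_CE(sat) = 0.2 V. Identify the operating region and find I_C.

active; I_C ≈ 1.8 mA

Assume active. Base-emitter loop: I_B = (V_BB − V_BE)/(R_B + (β+1)R_E) = (3.1 − 0.7)/(82 + 81×0.27) = 0.0231 mA.
I_C = β·I_B = 80×0.0231 = 1.85 mA.
V_CE = V_CC − I_C·R_C − I_E·R_E = 15 − 1.85×1.5 − 1.87×0.27 = 11.7 V > V_CE(sat), so the active-region assumption holds.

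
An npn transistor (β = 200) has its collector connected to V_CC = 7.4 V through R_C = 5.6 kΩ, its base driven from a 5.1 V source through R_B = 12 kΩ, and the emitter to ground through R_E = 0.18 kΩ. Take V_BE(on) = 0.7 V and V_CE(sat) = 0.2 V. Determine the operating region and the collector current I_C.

Assume active: I_B = (5.1 − 0.7)/(12 + 201×0.18) = 0.0913 mA, I_C = β·I_B = 18.3 mA.
Then V_CE = 7.4 − 18.3×5.6 − 18.4×0.18 = -98.2 V < 0.2 V — the active assumption fails.
Re-solve with V_CE = 0.2 V. KCL at the emitter: V_E/R_E = (V_BB−0.7−V_E)/R_B + (V_CC−0.2−V_E)/R_C, giving V_E = 0.284 V.
I_C = (V_CC − 0.2 − V_E)/R_C = (7.2 − 0.284)/5.6 = 1.23 mA.
Check: I_B = (4.4 − 0.284)/12 = 0.343 mA, and β·I_B = 68.6 mA > I_C, confirming saturation.

saturation; I_C ≈ 1.2 mA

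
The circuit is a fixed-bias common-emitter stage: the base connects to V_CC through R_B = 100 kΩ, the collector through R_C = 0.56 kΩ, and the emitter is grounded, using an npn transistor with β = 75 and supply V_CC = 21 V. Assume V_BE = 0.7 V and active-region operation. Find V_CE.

V_CE ≈ 12 V

Base loop: V_CC = I_B·R_B + V_BE, so I_B = (21 − 0.7)/100 kΩ = 0.203 mA.
In the active region I_C = β·I_B = 75 × 0.203 = 15.2 mA.
Collector loop: V_CE = V_CC − I_C·R_C = 21 − 15.2×0.56 = 12.5 V.
Since V_CE = 12.5 V > V_CE(sat) ≈ 0.2 V, the transistor is in the active region as assumed.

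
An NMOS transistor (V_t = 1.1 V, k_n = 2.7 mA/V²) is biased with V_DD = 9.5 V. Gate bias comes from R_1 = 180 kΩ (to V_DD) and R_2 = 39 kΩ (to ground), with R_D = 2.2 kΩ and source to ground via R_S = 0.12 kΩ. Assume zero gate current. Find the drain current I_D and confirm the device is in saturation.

V_G = V_DD·R_2/(R_1+R_2) = 9.5×39/219 = 1.69 V.
Assume saturation: I_D = (k_n/2)(V_GS − V_t)² with V_GS = V_G − I_D·R_S = 1.69 − 0.12·I_D.
Substituting gives 0.0194·I_D² − 1.19·I_D + 0.473 = 0, with roots I_D = 0.399 or 60.9 mA.
The root I_D = 60.9 mA gives V_GS = -5.62 V ≤ V_t, so take I_D = 0.399 mA.
Then V_GS = 1.64 V and V_DS = V_DD − I_D(R_D+R_S) = 9.5 − 0.399×2.32 = 8.57 V.
Saturation requires V_DS ≥ V_GS − V_t = 0.544 V; 8.57 ≥ 0.544 ✓.

I_D ≈ 0.4 mA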